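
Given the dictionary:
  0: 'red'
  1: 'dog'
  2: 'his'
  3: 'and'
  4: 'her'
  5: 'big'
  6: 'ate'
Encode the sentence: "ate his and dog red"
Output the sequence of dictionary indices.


Look up each word in the dictionary:
  'ate' -> 6
  'his' -> 2
  'and' -> 3
  'dog' -> 1
  'red' -> 0

Encoded: [6, 2, 3, 1, 0]


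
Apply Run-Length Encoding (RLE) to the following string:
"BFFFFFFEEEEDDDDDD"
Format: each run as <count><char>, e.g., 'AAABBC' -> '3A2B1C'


Scanning runs left to right:
  i=0: run of 'B' x 1 -> '1B'
  i=1: run of 'F' x 6 -> '6F'
  i=7: run of 'E' x 4 -> '4E'
  i=11: run of 'D' x 6 -> '6D'

RLE = 1B6F4E6D


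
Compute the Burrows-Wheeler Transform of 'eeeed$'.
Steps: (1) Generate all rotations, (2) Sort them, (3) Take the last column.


Rotations (sorted):
  0: $eeeed -> last char: d
  1: d$eeee -> last char: e
  2: ed$eee -> last char: e
  3: eed$ee -> last char: e
  4: eeed$e -> last char: e
  5: eeeed$ -> last char: $


BWT = deeee$


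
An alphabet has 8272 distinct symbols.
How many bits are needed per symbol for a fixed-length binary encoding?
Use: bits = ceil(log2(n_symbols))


log2(8272) = 13.014
Bracket: 2^13 = 8192 < 8272 <= 2^14 = 16384
So ceil(log2(8272)) = 14

bits = ceil(log2(8272)) = ceil(13.014) = 14 bits


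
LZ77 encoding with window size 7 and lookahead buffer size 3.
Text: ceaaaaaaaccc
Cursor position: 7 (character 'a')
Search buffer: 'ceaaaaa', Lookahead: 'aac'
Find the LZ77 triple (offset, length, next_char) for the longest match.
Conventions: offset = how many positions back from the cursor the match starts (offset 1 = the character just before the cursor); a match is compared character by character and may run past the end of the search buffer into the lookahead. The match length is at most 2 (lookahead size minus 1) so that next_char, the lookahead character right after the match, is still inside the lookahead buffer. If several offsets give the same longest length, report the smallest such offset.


Try each offset into the search buffer:
  offset=1 (pos 6, char 'a'): match length 2
  offset=2 (pos 5, char 'a'): match length 2
  offset=3 (pos 4, char 'a'): match length 2
  offset=4 (pos 3, char 'a'): match length 2
  offset=5 (pos 2, char 'a'): match length 2
  offset=6 (pos 1, char 'e'): match length 0
  offset=7 (pos 0, char 'c'): match length 0
Longest match has length 2, found at offsets 1, 2, 3, 4, 5; take the smallest, offset 1.
next_char = character at position 7 + 2 = 9 -> 'c'

Best match: offset=1, length=2 (matching 'aa' starting at position 6)
LZ77 triple: (1, 2, 'c')


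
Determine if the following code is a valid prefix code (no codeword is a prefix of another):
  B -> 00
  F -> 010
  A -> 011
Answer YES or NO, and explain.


Checking each pair (does one codeword prefix another?):
  B='00' vs F='010': no prefix
  B='00' vs A='011': no prefix
  F='010' vs B='00': no prefix
  F='010' vs A='011': no prefix
  A='011' vs B='00': no prefix
  A='011' vs F='010': no prefix
No violation found over all pairs.

YES -- this is a valid prefix code. No codeword is a prefix of any other codeword.


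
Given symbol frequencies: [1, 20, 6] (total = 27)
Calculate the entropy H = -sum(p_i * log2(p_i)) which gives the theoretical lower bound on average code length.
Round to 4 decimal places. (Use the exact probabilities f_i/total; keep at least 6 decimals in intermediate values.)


Per-symbol terms -p_i * log2(p_i) with p_i = f_i/27:
  p = 1/27 = 0.037037: log2(p) = -4.754888, -p*log2(p) = 0.176107
  p = 20/27 = 0.740741: log2(p) = -0.432959, -p*log2(p) = 0.320711
  p = 6/27 = 0.222222: log2(p) = -2.169925, -p*log2(p) = 0.482206
H = 0.176107 + 0.320711 + 0.482206 = 0.979024

H = 0.979 bits/symbol


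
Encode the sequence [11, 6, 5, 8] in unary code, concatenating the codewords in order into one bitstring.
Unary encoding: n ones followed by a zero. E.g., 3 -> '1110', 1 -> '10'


Encode each number as n ones followed by a terminating 0:
  11 -> 111111111110 (12 bits)
  6 -> 1111110 (7 bits)
  5 -> 111110 (6 bits)
  8 -> 111111110 (9 bits)
Total length = 12 + 7 + 6 + 9 = 34 bits.

Unary([11, 6, 5, 8]) = 1111111111101111110111110111111110 (34 bits)


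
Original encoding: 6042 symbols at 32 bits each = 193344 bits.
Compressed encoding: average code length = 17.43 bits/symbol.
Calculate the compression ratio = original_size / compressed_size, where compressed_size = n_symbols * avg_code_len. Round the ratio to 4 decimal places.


original_size = n_symbols * orig_bits = 6042 * 32 = 193344 bits
compressed_size = n_symbols * avg_code_len = 6042 * 17.43 = 105312.06 bits
ratio = original_size / compressed_size = 193344 / 105312.06 = 1.8359

Compression ratio = 1.8359


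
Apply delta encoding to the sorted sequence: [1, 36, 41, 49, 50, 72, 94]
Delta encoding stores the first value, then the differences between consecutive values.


First value: 1
Deltas:
  36 - 1 = 35
  41 - 36 = 5
  49 - 41 = 8
  50 - 49 = 1
  72 - 50 = 22
  94 - 72 = 22


Delta encoded: [1, 35, 5, 8, 1, 22, 22]


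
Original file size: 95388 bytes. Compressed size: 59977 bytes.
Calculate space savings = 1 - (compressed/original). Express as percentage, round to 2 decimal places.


ratio = compressed/original = 59977/95388 = 0.628769
savings = 1 - ratio = 1 - 0.628769 = 0.371231
as a percentage: 0.371231 * 100 = 37.12%

Space savings = 1 - 59977/95388 = 37.12%


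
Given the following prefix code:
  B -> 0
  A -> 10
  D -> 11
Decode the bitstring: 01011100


Decoding step by step:
Bits 0 -> B
Bits 10 -> A
Bits 11 -> D
Bits 10 -> A
Bits 0 -> B


Decoded message: BADAB


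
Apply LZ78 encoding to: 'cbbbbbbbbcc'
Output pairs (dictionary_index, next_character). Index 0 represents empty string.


LZ78 encoding steps:
Dictionary: {0: ''}
Step 1: w='' (idx 0), next='c' -> output (0, 'c'), add 'c' as idx 1
Step 2: w='' (idx 0), next='b' -> output (0, 'b'), add 'b' as idx 2
Step 3: w='b' (idx 2), next='b' -> output (2, 'b'), add 'bb' as idx 3
Step 4: w='bb' (idx 3), next='b' -> output (3, 'b'), add 'bbb' as idx 4
Step 5: w='bb' (idx 3), next='c' -> output (3, 'c'), add 'bbc' as idx 5
Step 6: w='c' (idx 1), end of input -> output (1, '')


Encoded: [(0, 'c'), (0, 'b'), (2, 'b'), (3, 'b'), (3, 'c'), (1, '')]


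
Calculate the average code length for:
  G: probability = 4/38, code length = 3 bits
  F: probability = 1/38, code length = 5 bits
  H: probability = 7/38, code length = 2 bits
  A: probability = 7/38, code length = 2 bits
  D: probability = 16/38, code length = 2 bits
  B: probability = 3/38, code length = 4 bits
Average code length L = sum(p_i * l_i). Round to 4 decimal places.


Weighted contributions p_i * l_i:
  G: (4/38) * 3 = 12/38
  F: (1/38) * 5 = 5/38
  H: (7/38) * 2 = 14/38
  A: (7/38) * 2 = 14/38
  D: (16/38) * 2 = 32/38
  B: (3/38) * 4 = 12/38
Sum = (12 + 5 + 14 + 14 + 32 + 12)/38 = 89/38

L = 89/38 = 2.3421 bits/symbol


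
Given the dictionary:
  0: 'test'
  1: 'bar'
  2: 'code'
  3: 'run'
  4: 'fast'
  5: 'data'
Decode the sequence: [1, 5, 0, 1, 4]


Look up each index in the dictionary:
  1 -> 'bar'
  5 -> 'data'
  0 -> 'test'
  1 -> 'bar'
  4 -> 'fast'

Decoded: "bar data test bar fast"


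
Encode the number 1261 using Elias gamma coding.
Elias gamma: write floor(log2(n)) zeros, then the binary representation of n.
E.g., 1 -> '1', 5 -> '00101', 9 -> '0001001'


num_bits = floor(log2(1261)) + 1 = 11
leading_zeros = num_bits - 1 = 10
binary(1261) = 10011101101

Elias gamma(1261) = '0000000000' + '10011101101' = 000000000010011101101 (21 bits)


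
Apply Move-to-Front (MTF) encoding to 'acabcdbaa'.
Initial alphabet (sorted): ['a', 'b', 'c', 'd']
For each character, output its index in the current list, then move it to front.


MTF encoding:
'a': index 0 in ['a', 'b', 'c', 'd'] -> ['a', 'b', 'c', 'd']
'c': index 2 in ['a', 'b', 'c', 'd'] -> ['c', 'a', 'b', 'd']
'a': index 1 in ['c', 'a', 'b', 'd'] -> ['a', 'c', 'b', 'd']
'b': index 2 in ['a', 'c', 'b', 'd'] -> ['b', 'a', 'c', 'd']
'c': index 2 in ['b', 'a', 'c', 'd'] -> ['c', 'b', 'a', 'd']
'd': index 3 in ['c', 'b', 'a', 'd'] -> ['d', 'c', 'b', 'a']
'b': index 2 in ['d', 'c', 'b', 'a'] -> ['b', 'd', 'c', 'a']
'a': index 3 in ['b', 'd', 'c', 'a'] -> ['a', 'b', 'd', 'c']
'a': index 0 in ['a', 'b', 'd', 'c'] -> ['a', 'b', 'd', 'c']


Output: [0, 2, 1, 2, 2, 3, 2, 3, 0]


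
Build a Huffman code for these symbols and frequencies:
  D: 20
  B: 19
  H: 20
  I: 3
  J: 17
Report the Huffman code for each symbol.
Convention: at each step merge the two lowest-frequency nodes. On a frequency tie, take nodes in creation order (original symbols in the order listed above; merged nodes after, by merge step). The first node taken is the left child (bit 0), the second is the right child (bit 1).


Huffman tree construction:
Step 1: Merge I(3) + J(17) = 20
Step 2: Merge B(19) + D(20) = 39
Step 3: Merge H(20) + (I+J)(20) = 40
Step 4: Merge (B+D)(39) + (H+(I+J))(40) = 79
Read each symbol's code off the tree from the root (left child = 0, right child = 1).

Codes:
  D: 01 (length 2)
  B: 00 (length 2)
  H: 10 (length 2)
  I: 110 (length 3)
  J: 111 (length 3)
Average code length: 178/79 = 2.2532 bits/symbol


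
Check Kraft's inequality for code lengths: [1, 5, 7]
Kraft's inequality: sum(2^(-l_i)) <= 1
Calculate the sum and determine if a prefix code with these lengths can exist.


Sum = 2^(-1) + 2^(-5) + 2^(-7)
    = 0.5 + 0.03125 + 0.0078125
    = 69/128 = 0.5390625
Since 0.5390625 <= 1, Kraft's inequality IS satisfied.
A prefix code with these lengths CAN exist.

Kraft sum = 0.5390625. Satisfied.


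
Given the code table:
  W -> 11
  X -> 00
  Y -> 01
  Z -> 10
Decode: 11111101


Decoding:
11 -> W
11 -> W
11 -> W
01 -> Y


Result: WWWY


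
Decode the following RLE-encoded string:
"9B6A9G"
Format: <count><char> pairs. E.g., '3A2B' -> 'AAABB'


Expanding each <count><char> pair:
  9B -> 'BBBBBBBBB'
  6A -> 'AAAAAA'
  9G -> 'GGGGGGGGG'

Decoded = BBBBBBBBBAAAAAAGGGGGGGGG


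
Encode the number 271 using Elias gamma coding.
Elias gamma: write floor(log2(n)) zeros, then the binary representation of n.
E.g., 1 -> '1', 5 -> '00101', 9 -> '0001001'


num_bits = floor(log2(271)) + 1 = 9
leading_zeros = num_bits - 1 = 8
binary(271) = 100001111

Elias gamma(271) = '00000000' + '100001111' = 00000000100001111 (17 bits)


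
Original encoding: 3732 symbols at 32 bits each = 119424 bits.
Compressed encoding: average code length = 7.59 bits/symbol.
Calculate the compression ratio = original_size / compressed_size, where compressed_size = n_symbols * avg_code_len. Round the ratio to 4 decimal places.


original_size = n_symbols * orig_bits = 3732 * 32 = 119424 bits
compressed_size = n_symbols * avg_code_len = 3732 * 7.59 = 28325.88 bits
ratio = original_size / compressed_size = 119424 / 28325.88 = 4.2161

Compression ratio = 4.2161


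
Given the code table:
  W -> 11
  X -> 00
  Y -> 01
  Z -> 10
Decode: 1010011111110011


Decoding:
10 -> Z
10 -> Z
01 -> Y
11 -> W
11 -> W
11 -> W
00 -> X
11 -> W


Result: ZZYWWWXW


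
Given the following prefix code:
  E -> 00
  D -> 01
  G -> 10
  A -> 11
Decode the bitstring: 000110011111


Decoding step by step:
Bits 00 -> E
Bits 01 -> D
Bits 10 -> G
Bits 01 -> D
Bits 11 -> A
Bits 11 -> A


Decoded message: EDGDAA


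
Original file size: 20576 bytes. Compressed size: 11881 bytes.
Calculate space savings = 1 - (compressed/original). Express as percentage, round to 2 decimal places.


ratio = compressed/original = 11881/20576 = 0.57742
savings = 1 - ratio = 1 - 0.57742 = 0.42258
as a percentage: 0.42258 * 100 = 42.26%

Space savings = 1 - 11881/20576 = 42.26%


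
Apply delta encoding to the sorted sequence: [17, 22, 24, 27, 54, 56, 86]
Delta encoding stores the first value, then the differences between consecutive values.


First value: 17
Deltas:
  22 - 17 = 5
  24 - 22 = 2
  27 - 24 = 3
  54 - 27 = 27
  56 - 54 = 2
  86 - 56 = 30


Delta encoded: [17, 5, 2, 3, 27, 2, 30]


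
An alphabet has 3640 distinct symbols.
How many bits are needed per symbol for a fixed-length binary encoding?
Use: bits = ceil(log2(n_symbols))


log2(3640) = 11.8297
Bracket: 2^11 = 2048 < 3640 <= 2^12 = 4096
So ceil(log2(3640)) = 12

bits = ceil(log2(3640)) = ceil(11.8297) = 12 bits


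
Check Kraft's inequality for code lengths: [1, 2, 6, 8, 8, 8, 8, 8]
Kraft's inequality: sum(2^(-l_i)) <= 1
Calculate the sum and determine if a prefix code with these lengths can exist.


Sum = 2^(-1) + 2^(-2) + 2^(-6) + 2^(-8) + 2^(-8) + 2^(-8) + 2^(-8) + 2^(-8)
    = 0.5 + 0.25 + 0.015625 + 0.00390625 + 0.00390625 + 0.00390625 + 0.00390625 + 0.00390625
    = 201/256 = 0.78515625
Since 0.78515625 <= 1, Kraft's inequality IS satisfied.
A prefix code with these lengths CAN exist.

Kraft sum = 0.78515625. Satisfied.


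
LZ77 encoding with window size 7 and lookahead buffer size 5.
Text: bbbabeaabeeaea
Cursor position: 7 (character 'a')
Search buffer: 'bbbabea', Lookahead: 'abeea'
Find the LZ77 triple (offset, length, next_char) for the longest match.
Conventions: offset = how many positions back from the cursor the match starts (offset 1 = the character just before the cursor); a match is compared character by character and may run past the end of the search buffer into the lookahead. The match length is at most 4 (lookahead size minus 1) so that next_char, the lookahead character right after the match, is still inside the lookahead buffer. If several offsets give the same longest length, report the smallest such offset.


Try each offset into the search buffer:
  offset=1 (pos 6, char 'a'): match length 1
  offset=2 (pos 5, char 'e'): match length 0
  offset=3 (pos 4, char 'b'): match length 0
  offset=4 (pos 3, char 'a'): match length 3
  offset=5 (pos 2, char 'b'): match length 0
  offset=6 (pos 1, char 'b'): match length 0
  offset=7 (pos 0, char 'b'): match length 0
Longest match has length 3 at offset 4.
next_char = character at position 7 + 3 = 10 -> 'e'

Best match: offset=4, length=3 (matching 'abe' starting at position 3)
LZ77 triple: (4, 3, 'e')


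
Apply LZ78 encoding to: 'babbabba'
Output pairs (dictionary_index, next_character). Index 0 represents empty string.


LZ78 encoding steps:
Dictionary: {0: ''}
Step 1: w='' (idx 0), next='b' -> output (0, 'b'), add 'b' as idx 1
Step 2: w='' (idx 0), next='a' -> output (0, 'a'), add 'a' as idx 2
Step 3: w='b' (idx 1), next='b' -> output (1, 'b'), add 'bb' as idx 3
Step 4: w='a' (idx 2), next='b' -> output (2, 'b'), add 'ab' as idx 4
Step 5: w='b' (idx 1), next='a' -> output (1, 'a'), add 'ba' as idx 5


Encoded: [(0, 'b'), (0, 'a'), (1, 'b'), (2, 'b'), (1, 'a')]


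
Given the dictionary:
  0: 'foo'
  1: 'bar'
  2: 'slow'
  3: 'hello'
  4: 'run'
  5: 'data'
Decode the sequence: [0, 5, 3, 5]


Look up each index in the dictionary:
  0 -> 'foo'
  5 -> 'data'
  3 -> 'hello'
  5 -> 'data'

Decoded: "foo data hello data"


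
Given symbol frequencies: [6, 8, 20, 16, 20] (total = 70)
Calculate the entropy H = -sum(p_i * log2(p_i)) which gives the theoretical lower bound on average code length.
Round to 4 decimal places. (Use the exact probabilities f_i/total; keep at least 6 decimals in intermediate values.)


Per-symbol terms -p_i * log2(p_i) with p_i = f_i/70:
  p = 6/70 = 0.085714: log2(p) = -3.544321, -p*log2(p) = 0.303799
  p = 8/70 = 0.114286: log2(p) = -3.129283, -p*log2(p) = 0.357632
  p = 20/70 = 0.285714: log2(p) = -1.807355, -p*log2(p) = 0.516387
  p = 16/70 = 0.228571: log2(p) = -2.129283, -p*log2(p) = 0.486693
  p = 20/70 = 0.285714: log2(p) = -1.807355, -p*log2(p) = 0.516387
H = 0.303799 + 0.357632 + 0.516387 + 0.486693 + 0.516387 = 2.180898

H = 2.1809 bits/symbol


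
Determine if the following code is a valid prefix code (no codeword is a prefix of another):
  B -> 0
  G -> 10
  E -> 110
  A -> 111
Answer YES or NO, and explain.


Checking each pair (does one codeword prefix another?):
  B='0' vs G='10': no prefix
  B='0' vs E='110': no prefix
  B='0' vs A='111': no prefix
  G='10' vs B='0': no prefix
  G='10' vs E='110': no prefix
  G='10' vs A='111': no prefix
  E='110' vs B='0': no prefix
  E='110' vs G='10': no prefix
  E='110' vs A='111': no prefix
  A='111' vs B='0': no prefix
  A='111' vs G='10': no prefix
  A='111' vs E='110': no prefix
No violation found over all pairs.

YES -- this is a valid prefix code. No codeword is a prefix of any other codeword.


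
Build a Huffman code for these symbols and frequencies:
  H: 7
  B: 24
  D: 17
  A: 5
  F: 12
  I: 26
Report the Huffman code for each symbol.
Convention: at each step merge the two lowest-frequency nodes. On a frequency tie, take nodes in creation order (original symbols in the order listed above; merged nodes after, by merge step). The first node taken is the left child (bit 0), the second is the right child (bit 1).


Huffman tree construction:
Step 1: Merge A(5) + H(7) = 12
Step 2: Merge F(12) + (A+H)(12) = 24
Step 3: Merge D(17) + B(24) = 41
Step 4: Merge (F+(A+H))(24) + I(26) = 50
Step 5: Merge (D+B)(41) + ((F+(A+H))+I)(50) = 91
Read each symbol's code off the tree from the root (left child = 0, right child = 1).

Codes:
  H: 1011 (length 4)
  B: 01 (length 2)
  D: 00 (length 2)
  A: 1010 (length 4)
  F: 100 (length 3)
  I: 11 (length 2)
Average code length: 218/91 = 2.3956 bits/symbol


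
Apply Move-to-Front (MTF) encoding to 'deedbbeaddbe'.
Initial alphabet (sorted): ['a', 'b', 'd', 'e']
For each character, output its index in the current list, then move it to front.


MTF encoding:
'd': index 2 in ['a', 'b', 'd', 'e'] -> ['d', 'a', 'b', 'e']
'e': index 3 in ['d', 'a', 'b', 'e'] -> ['e', 'd', 'a', 'b']
'e': index 0 in ['e', 'd', 'a', 'b'] -> ['e', 'd', 'a', 'b']
'd': index 1 in ['e', 'd', 'a', 'b'] -> ['d', 'e', 'a', 'b']
'b': index 3 in ['d', 'e', 'a', 'b'] -> ['b', 'd', 'e', 'a']
'b': index 0 in ['b', 'd', 'e', 'a'] -> ['b', 'd', 'e', 'a']
'e': index 2 in ['b', 'd', 'e', 'a'] -> ['e', 'b', 'd', 'a']
'a': index 3 in ['e', 'b', 'd', 'a'] -> ['a', 'e', 'b', 'd']
'd': index 3 in ['a', 'e', 'b', 'd'] -> ['d', 'a', 'e', 'b']
'd': index 0 in ['d', 'a', 'e', 'b'] -> ['d', 'a', 'e', 'b']
'b': index 3 in ['d', 'a', 'e', 'b'] -> ['b', 'd', 'a', 'e']
'e': index 3 in ['b', 'd', 'a', 'e'] -> ['e', 'b', 'd', 'a']


Output: [2, 3, 0, 1, 3, 0, 2, 3, 3, 0, 3, 3]


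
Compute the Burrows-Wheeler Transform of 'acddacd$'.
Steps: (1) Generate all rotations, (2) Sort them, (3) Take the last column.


Rotations (sorted):
  0: $acddacd -> last char: d
  1: acd$acdd -> last char: d
  2: acddacd$ -> last char: $
  3: cd$acdda -> last char: a
  4: cddacd$a -> last char: a
  5: d$acddac -> last char: c
  6: dacd$acd -> last char: d
  7: ddacd$ac -> last char: c


BWT = dd$aacdc


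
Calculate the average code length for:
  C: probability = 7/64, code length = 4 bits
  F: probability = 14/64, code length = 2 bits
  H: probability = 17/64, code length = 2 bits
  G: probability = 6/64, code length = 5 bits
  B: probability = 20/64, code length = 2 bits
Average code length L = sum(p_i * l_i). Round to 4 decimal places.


Weighted contributions p_i * l_i:
  C: (7/64) * 4 = 28/64
  F: (14/64) * 2 = 28/64
  H: (17/64) * 2 = 34/64
  G: (6/64) * 5 = 30/64
  B: (20/64) * 2 = 40/64
Sum = (28 + 28 + 34 + 30 + 40)/64 = 160/64

L = 160/64 = 2.5000 bits/symbol


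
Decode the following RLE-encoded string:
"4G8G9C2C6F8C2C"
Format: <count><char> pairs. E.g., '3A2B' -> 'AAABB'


Expanding each <count><char> pair:
  4G -> 'GGGG'
  8G -> 'GGGGGGGG'
  9C -> 'CCCCCCCCC'
  2C -> 'CC'
  6F -> 'FFFFFF'
  8C -> 'CCCCCCCC'
  2C -> 'CC'

Decoded = GGGGGGGGGGGGCCCCCCCCCCCFFFFFFCCCCCCCCCC


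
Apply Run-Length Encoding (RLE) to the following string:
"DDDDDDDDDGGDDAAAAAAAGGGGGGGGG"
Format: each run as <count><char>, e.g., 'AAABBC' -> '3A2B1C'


Scanning runs left to right:
  i=0: run of 'D' x 9 -> '9D'
  i=9: run of 'G' x 2 -> '2G'
  i=11: run of 'D' x 2 -> '2D'
  i=13: run of 'A' x 7 -> '7A'
  i=20: run of 'G' x 9 -> '9G'

RLE = 9D2G2D7A9G


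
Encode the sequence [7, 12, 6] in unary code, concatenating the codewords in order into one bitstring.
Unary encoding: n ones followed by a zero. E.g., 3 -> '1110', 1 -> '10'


Encode each number as n ones followed by a terminating 0:
  7 -> 11111110 (8 bits)
  12 -> 1111111111110 (13 bits)
  6 -> 1111110 (7 bits)
Total length = 8 + 13 + 7 = 28 bits.

Unary([7, 12, 6]) = 1111111011111111111101111110 (28 bits)


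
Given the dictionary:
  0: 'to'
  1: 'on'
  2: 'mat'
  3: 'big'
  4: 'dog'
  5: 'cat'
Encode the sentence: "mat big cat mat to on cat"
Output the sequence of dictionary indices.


Look up each word in the dictionary:
  'mat' -> 2
  'big' -> 3
  'cat' -> 5
  'mat' -> 2
  'to' -> 0
  'on' -> 1
  'cat' -> 5

Encoded: [2, 3, 5, 2, 0, 1, 5]


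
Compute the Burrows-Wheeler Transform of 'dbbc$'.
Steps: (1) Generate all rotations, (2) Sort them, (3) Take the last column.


Rotations (sorted):
  0: $dbbc -> last char: c
  1: bbc$d -> last char: d
  2: bc$db -> last char: b
  3: c$dbb -> last char: b
  4: dbbc$ -> last char: $


BWT = cdbb$


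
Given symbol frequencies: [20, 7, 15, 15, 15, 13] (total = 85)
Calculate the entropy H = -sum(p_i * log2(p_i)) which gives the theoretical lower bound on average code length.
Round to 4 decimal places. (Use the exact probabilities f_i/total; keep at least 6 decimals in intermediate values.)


Per-symbol terms -p_i * log2(p_i) with p_i = f_i/85:
  p = 20/85 = 0.235294: log2(p) = -2.087463, -p*log2(p) = 0.491168
  p = 7/85 = 0.082353: log2(p) = -3.602036, -p*log2(p) = 0.296638
  p = 15/85 = 0.176471: log2(p) = -2.502500, -p*log2(p) = 0.441618
  p = 15/85 = 0.176471: log2(p) = -2.502500, -p*log2(p) = 0.441618
  p = 15/85 = 0.176471: log2(p) = -2.502500, -p*log2(p) = 0.441618
  p = 13/85 = 0.152941: log2(p) = -2.708951, -p*log2(p) = 0.414310
H = 0.491168 + 0.296638 + 0.441618 + 0.441618 + 0.441618 + 0.414310 = 2.526970

H = 2.527 bits/symbol


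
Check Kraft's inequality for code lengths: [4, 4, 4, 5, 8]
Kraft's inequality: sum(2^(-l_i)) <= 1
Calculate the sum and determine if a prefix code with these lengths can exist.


Sum = 2^(-4) + 2^(-4) + 2^(-4) + 2^(-5) + 2^(-8)
    = 0.0625 + 0.0625 + 0.0625 + 0.03125 + 0.00390625
    = 57/256 = 0.22265625
Since 0.22265625 <= 1, Kraft's inequality IS satisfied.
A prefix code with these lengths CAN exist.

Kraft sum = 0.22265625. Satisfied.


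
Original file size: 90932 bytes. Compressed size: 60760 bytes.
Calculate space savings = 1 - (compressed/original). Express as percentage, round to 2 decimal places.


ratio = compressed/original = 60760/90932 = 0.668192
savings = 1 - ratio = 1 - 0.668192 = 0.331808
as a percentage: 0.331808 * 100 = 33.18%

Space savings = 1 - 60760/90932 = 33.18%


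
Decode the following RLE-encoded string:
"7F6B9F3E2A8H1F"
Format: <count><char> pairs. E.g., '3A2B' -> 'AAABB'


Expanding each <count><char> pair:
  7F -> 'FFFFFFF'
  6B -> 'BBBBBB'
  9F -> 'FFFFFFFFF'
  3E -> 'EEE'
  2A -> 'AA'
  8H -> 'HHHHHHHH'
  1F -> 'F'

Decoded = FFFFFFFBBBBBBFFFFFFFFFEEEAAHHHHHHHHF


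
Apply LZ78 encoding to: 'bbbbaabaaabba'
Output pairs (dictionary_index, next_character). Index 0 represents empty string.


LZ78 encoding steps:
Dictionary: {0: ''}
Step 1: w='' (idx 0), next='b' -> output (0, 'b'), add 'b' as idx 1
Step 2: w='b' (idx 1), next='b' -> output (1, 'b'), add 'bb' as idx 2
Step 3: w='b' (idx 1), next='a' -> output (1, 'a'), add 'ba' as idx 3
Step 4: w='' (idx 0), next='a' -> output (0, 'a'), add 'a' as idx 4
Step 5: w='ba' (idx 3), next='a' -> output (3, 'a'), add 'baa' as idx 5
Step 6: w='a' (idx 4), next='b' -> output (4, 'b'), add 'ab' as idx 6
Step 7: w='ba' (idx 3), end of input -> output (3, '')


Encoded: [(0, 'b'), (1, 'b'), (1, 'a'), (0, 'a'), (3, 'a'), (4, 'b'), (3, '')]


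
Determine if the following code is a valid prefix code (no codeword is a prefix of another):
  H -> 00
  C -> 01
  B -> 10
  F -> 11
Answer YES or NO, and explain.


Checking each pair (does one codeword prefix another?):
  H='00' vs C='01': no prefix
  H='00' vs B='10': no prefix
  H='00' vs F='11': no prefix
  C='01' vs H='00': no prefix
  C='01' vs B='10': no prefix
  C='01' vs F='11': no prefix
  B='10' vs H='00': no prefix
  B='10' vs C='01': no prefix
  B='10' vs F='11': no prefix
  F='11' vs H='00': no prefix
  F='11' vs C='01': no prefix
  F='11' vs B='10': no prefix
No violation found over all pairs.

YES -- this is a valid prefix code. No codeword is a prefix of any other codeword.


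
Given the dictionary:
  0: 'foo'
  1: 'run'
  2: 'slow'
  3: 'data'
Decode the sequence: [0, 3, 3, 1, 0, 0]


Look up each index in the dictionary:
  0 -> 'foo'
  3 -> 'data'
  3 -> 'data'
  1 -> 'run'
  0 -> 'foo'
  0 -> 'foo'

Decoded: "foo data data run foo foo"


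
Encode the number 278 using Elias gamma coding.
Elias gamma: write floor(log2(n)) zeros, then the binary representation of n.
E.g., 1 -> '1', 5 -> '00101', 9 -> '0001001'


num_bits = floor(log2(278)) + 1 = 9
leading_zeros = num_bits - 1 = 8
binary(278) = 100010110

Elias gamma(278) = '00000000' + '100010110' = 00000000100010110 (17 bits)


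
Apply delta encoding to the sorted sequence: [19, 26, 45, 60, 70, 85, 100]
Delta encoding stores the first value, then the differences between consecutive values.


First value: 19
Deltas:
  26 - 19 = 7
  45 - 26 = 19
  60 - 45 = 15
  70 - 60 = 10
  85 - 70 = 15
  100 - 85 = 15


Delta encoded: [19, 7, 19, 15, 10, 15, 15]


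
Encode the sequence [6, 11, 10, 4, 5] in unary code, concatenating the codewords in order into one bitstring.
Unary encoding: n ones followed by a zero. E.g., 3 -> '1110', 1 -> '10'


Encode each number as n ones followed by a terminating 0:
  6 -> 1111110 (7 bits)
  11 -> 111111111110 (12 bits)
  10 -> 11111111110 (11 bits)
  4 -> 11110 (5 bits)
  5 -> 111110 (6 bits)
Total length = 7 + 12 + 11 + 5 + 6 = 41 bits.

Unary([6, 11, 10, 4, 5]) = 11111101111111111101111111111011110111110 (41 bits)


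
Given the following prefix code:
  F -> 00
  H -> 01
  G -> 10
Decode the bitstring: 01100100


Decoding step by step:
Bits 01 -> H
Bits 10 -> G
Bits 01 -> H
Bits 00 -> F


Decoded message: HGHF


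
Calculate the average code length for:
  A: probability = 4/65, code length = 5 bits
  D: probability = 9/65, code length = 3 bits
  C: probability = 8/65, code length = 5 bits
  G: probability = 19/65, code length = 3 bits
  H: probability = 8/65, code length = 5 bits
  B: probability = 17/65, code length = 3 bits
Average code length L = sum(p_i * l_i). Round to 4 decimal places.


Weighted contributions p_i * l_i:
  A: (4/65) * 5 = 20/65
  D: (9/65) * 3 = 27/65
  C: (8/65) * 5 = 40/65
  G: (19/65) * 3 = 57/65
  H: (8/65) * 5 = 40/65
  B: (17/65) * 3 = 51/65
Sum = (20 + 27 + 40 + 57 + 40 + 51)/65 = 235/65

L = 235/65 = 3.6154 bits/symbol


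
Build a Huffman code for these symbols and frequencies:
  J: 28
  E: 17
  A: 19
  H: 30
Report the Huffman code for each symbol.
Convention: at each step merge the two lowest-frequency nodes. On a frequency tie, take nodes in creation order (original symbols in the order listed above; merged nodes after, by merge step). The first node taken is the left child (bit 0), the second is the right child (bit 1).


Huffman tree construction:
Step 1: Merge E(17) + A(19) = 36
Step 2: Merge J(28) + H(30) = 58
Step 3: Merge (E+A)(36) + (J+H)(58) = 94
Read each symbol's code off the tree from the root (left child = 0, right child = 1).

Codes:
  J: 10 (length 2)
  E: 00 (length 2)
  A: 01 (length 2)
  H: 11 (length 2)
Average code length: 188/94 = 2.0000 bits/symbol


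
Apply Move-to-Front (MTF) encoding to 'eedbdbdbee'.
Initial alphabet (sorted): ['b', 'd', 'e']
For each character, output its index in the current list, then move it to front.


MTF encoding:
'e': index 2 in ['b', 'd', 'e'] -> ['e', 'b', 'd']
'e': index 0 in ['e', 'b', 'd'] -> ['e', 'b', 'd']
'd': index 2 in ['e', 'b', 'd'] -> ['d', 'e', 'b']
'b': index 2 in ['d', 'e', 'b'] -> ['b', 'd', 'e']
'd': index 1 in ['b', 'd', 'e'] -> ['d', 'b', 'e']
'b': index 1 in ['d', 'b', 'e'] -> ['b', 'd', 'e']
'd': index 1 in ['b', 'd', 'e'] -> ['d', 'b', 'e']
'b': index 1 in ['d', 'b', 'e'] -> ['b', 'd', 'e']
'e': index 2 in ['b', 'd', 'e'] -> ['e', 'b', 'd']
'e': index 0 in ['e', 'b', 'd'] -> ['e', 'b', 'd']


Output: [2, 0, 2, 2, 1, 1, 1, 1, 2, 0]


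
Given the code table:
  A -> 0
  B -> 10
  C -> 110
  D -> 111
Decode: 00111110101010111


Decoding:
0 -> A
0 -> A
111 -> D
110 -> C
10 -> B
10 -> B
10 -> B
111 -> D


Result: AADCBBBD


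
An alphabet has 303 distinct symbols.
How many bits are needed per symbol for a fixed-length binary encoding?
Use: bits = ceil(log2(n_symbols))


log2(303) = 8.2432
Bracket: 2^8 = 256 < 303 <= 2^9 = 512
So ceil(log2(303)) = 9

bits = ceil(log2(303)) = ceil(8.2432) = 9 bits


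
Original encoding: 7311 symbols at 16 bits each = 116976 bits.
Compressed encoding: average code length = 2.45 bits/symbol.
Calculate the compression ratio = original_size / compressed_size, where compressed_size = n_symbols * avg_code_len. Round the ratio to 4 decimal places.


original_size = n_symbols * orig_bits = 7311 * 16 = 116976 bits
compressed_size = n_symbols * avg_code_len = 7311 * 2.45 = 17911.95 bits
ratio = original_size / compressed_size = 116976 / 17911.95 = 6.5306

Compression ratio = 6.5306


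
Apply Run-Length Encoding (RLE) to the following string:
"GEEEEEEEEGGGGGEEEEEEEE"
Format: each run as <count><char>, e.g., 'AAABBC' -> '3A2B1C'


Scanning runs left to right:
  i=0: run of 'G' x 1 -> '1G'
  i=1: run of 'E' x 8 -> '8E'
  i=9: run of 'G' x 5 -> '5G'
  i=14: run of 'E' x 8 -> '8E'

RLE = 1G8E5G8E


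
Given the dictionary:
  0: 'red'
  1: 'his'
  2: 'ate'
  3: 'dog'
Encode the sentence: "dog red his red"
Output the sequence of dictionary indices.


Look up each word in the dictionary:
  'dog' -> 3
  'red' -> 0
  'his' -> 1
  'red' -> 0

Encoded: [3, 0, 1, 0]


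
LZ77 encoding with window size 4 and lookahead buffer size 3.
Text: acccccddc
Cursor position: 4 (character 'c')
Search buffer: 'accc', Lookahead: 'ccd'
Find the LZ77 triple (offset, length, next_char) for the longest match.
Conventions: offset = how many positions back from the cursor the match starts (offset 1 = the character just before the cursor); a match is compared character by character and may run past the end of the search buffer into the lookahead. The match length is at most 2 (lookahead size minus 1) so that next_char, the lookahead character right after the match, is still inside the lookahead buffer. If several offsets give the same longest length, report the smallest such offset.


Try each offset into the search buffer:
  offset=1 (pos 3, char 'c'): match length 2
  offset=2 (pos 2, char 'c'): match length 2
  offset=3 (pos 1, char 'c'): match length 2
  offset=4 (pos 0, char 'a'): match length 0
Longest match has length 2, found at offsets 1, 2, 3; take the smallest, offset 1.
next_char = character at position 4 + 2 = 6 -> 'd'

Best match: offset=1, length=2 (matching 'cc' starting at position 3)
LZ77 triple: (1, 2, 'd')


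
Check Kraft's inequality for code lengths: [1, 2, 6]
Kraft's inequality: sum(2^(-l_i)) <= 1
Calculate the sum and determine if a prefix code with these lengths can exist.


Sum = 2^(-1) + 2^(-2) + 2^(-6)
    = 0.5 + 0.25 + 0.015625
    = 49/64 = 0.765625
Since 0.765625 <= 1, Kraft's inequality IS satisfied.
A prefix code with these lengths CAN exist.

Kraft sum = 0.765625. Satisfied.


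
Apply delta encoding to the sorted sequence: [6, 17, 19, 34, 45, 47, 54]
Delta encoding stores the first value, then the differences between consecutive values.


First value: 6
Deltas:
  17 - 6 = 11
  19 - 17 = 2
  34 - 19 = 15
  45 - 34 = 11
  47 - 45 = 2
  54 - 47 = 7


Delta encoded: [6, 11, 2, 15, 11, 2, 7]


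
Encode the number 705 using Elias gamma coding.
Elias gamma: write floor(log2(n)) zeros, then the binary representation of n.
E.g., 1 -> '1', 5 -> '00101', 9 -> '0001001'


num_bits = floor(log2(705)) + 1 = 10
leading_zeros = num_bits - 1 = 9
binary(705) = 1011000001

Elias gamma(705) = '000000000' + '1011000001' = 0000000001011000001 (19 bits)


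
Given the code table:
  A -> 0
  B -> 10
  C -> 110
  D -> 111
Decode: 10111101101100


Decoding:
10 -> B
111 -> D
10 -> B
110 -> C
110 -> C
0 -> A


Result: BDBCCA


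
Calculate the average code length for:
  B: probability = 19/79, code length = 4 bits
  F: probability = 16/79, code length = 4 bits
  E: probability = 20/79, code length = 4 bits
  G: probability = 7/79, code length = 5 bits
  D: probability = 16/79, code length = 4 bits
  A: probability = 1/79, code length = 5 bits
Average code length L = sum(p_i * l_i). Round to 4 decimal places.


Weighted contributions p_i * l_i:
  B: (19/79) * 4 = 76/79
  F: (16/79) * 4 = 64/79
  E: (20/79) * 4 = 80/79
  G: (7/79) * 5 = 35/79
  D: (16/79) * 4 = 64/79
  A: (1/79) * 5 = 5/79
Sum = (76 + 64 + 80 + 35 + 64 + 5)/79 = 324/79

L = 324/79 = 4.1013 bits/symbol


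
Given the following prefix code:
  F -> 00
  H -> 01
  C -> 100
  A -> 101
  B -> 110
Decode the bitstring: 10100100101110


Decoding step by step:
Bits 101 -> A
Bits 00 -> F
Bits 100 -> C
Bits 101 -> A
Bits 110 -> B


Decoded message: AFCAB


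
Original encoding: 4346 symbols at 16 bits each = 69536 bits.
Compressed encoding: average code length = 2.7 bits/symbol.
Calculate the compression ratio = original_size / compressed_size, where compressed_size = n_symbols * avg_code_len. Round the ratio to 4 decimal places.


original_size = n_symbols * orig_bits = 4346 * 16 = 69536 bits
compressed_size = n_symbols * avg_code_len = 4346 * 2.7 = 11734.2 bits
ratio = original_size / compressed_size = 69536 / 11734.2 = 5.9259

Compression ratio = 5.9259


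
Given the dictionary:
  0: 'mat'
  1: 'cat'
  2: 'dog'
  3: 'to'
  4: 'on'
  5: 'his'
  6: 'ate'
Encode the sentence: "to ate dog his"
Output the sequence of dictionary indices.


Look up each word in the dictionary:
  'to' -> 3
  'ate' -> 6
  'dog' -> 2
  'his' -> 5

Encoded: [3, 6, 2, 5]


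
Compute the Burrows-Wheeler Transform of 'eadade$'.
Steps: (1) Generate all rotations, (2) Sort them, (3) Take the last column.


Rotations (sorted):
  0: $eadade -> last char: e
  1: adade$e -> last char: e
  2: ade$ead -> last char: d
  3: dade$ea -> last char: a
  4: de$eada -> last char: a
  5: e$eadad -> last char: d
  6: eadade$ -> last char: $


BWT = eedaad$


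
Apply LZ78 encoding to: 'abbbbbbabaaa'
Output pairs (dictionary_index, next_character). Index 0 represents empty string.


LZ78 encoding steps:
Dictionary: {0: ''}
Step 1: w='' (idx 0), next='a' -> output (0, 'a'), add 'a' as idx 1
Step 2: w='' (idx 0), next='b' -> output (0, 'b'), add 'b' as idx 2
Step 3: w='b' (idx 2), next='b' -> output (2, 'b'), add 'bb' as idx 3
Step 4: w='bb' (idx 3), next='b' -> output (3, 'b'), add 'bbb' as idx 4
Step 5: w='a' (idx 1), next='b' -> output (1, 'b'), add 'ab' as idx 5
Step 6: w='a' (idx 1), next='a' -> output (1, 'a'), add 'aa' as idx 6
Step 7: w='a' (idx 1), end of input -> output (1, '')


Encoded: [(0, 'a'), (0, 'b'), (2, 'b'), (3, 'b'), (1, 'b'), (1, 'a'), (1, '')]


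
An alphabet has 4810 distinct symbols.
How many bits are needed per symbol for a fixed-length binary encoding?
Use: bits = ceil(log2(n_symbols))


log2(4810) = 12.2318
Bracket: 2^12 = 4096 < 4810 <= 2^13 = 8192
So ceil(log2(4810)) = 13

bits = ceil(log2(4810)) = ceil(12.2318) = 13 bits


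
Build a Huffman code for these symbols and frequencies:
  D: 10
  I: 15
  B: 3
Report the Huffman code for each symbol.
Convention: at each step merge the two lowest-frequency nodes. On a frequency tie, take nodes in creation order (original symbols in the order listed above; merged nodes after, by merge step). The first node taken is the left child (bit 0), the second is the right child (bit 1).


Huffman tree construction:
Step 1: Merge B(3) + D(10) = 13
Step 2: Merge (B+D)(13) + I(15) = 28
Read each symbol's code off the tree from the root (left child = 0, right child = 1).

Codes:
  D: 01 (length 2)
  I: 1 (length 1)
  B: 00 (length 2)
Average code length: 41/28 = 1.4643 bits/symbol


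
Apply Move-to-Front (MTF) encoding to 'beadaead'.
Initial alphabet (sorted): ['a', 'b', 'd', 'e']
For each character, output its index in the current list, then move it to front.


MTF encoding:
'b': index 1 in ['a', 'b', 'd', 'e'] -> ['b', 'a', 'd', 'e']
'e': index 3 in ['b', 'a', 'd', 'e'] -> ['e', 'b', 'a', 'd']
'a': index 2 in ['e', 'b', 'a', 'd'] -> ['a', 'e', 'b', 'd']
'd': index 3 in ['a', 'e', 'b', 'd'] -> ['d', 'a', 'e', 'b']
'a': index 1 in ['d', 'a', 'e', 'b'] -> ['a', 'd', 'e', 'b']
'e': index 2 in ['a', 'd', 'e', 'b'] -> ['e', 'a', 'd', 'b']
'a': index 1 in ['e', 'a', 'd', 'b'] -> ['a', 'e', 'd', 'b']
'd': index 2 in ['a', 'e', 'd', 'b'] -> ['d', 'a', 'e', 'b']


Output: [1, 3, 2, 3, 1, 2, 1, 2]


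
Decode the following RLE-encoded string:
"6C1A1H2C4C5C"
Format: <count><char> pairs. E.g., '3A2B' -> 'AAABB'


Expanding each <count><char> pair:
  6C -> 'CCCCCC'
  1A -> 'A'
  1H -> 'H'
  2C -> 'CC'
  4C -> 'CCCC'
  5C -> 'CCCCC'

Decoded = CCCCCCAHCCCCCCCCCCC


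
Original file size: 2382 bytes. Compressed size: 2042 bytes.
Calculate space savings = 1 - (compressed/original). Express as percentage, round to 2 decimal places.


ratio = compressed/original = 2042/2382 = 0.857263
savings = 1 - ratio = 1 - 0.857263 = 0.142737
as a percentage: 0.142737 * 100 = 14.27%

Space savings = 1 - 2042/2382 = 14.27%


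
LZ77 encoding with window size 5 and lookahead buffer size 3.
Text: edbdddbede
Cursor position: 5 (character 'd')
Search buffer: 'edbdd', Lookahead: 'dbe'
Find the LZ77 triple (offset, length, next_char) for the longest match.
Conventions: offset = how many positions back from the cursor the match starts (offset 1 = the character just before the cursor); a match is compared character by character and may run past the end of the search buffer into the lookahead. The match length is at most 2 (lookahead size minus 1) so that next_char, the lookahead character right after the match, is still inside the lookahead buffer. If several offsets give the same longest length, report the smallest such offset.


Try each offset into the search buffer:
  offset=1 (pos 4, char 'd'): match length 1
  offset=2 (pos 3, char 'd'): match length 1
  offset=3 (pos 2, char 'b'): match length 0
  offset=4 (pos 1, char 'd'): match length 2
  offset=5 (pos 0, char 'e'): match length 0
Longest match has length 2 at offset 4.
next_char = character at position 5 + 2 = 7 -> 'e'

Best match: offset=4, length=2 (matching 'db' starting at position 1)
LZ77 triple: (4, 2, 'e')


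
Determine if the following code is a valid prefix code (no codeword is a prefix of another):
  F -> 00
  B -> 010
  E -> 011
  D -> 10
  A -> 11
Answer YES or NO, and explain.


Checking each pair (does one codeword prefix another?):
  F='00' vs B='010': no prefix
  F='00' vs E='011': no prefix
  F='00' vs D='10': no prefix
  F='00' vs A='11': no prefix
  B='010' vs F='00': no prefix
  B='010' vs E='011': no prefix
  B='010' vs D='10': no prefix
  B='010' vs A='11': no prefix
  E='011' vs F='00': no prefix
  E='011' vs B='010': no prefix
  E='011' vs D='10': no prefix
  E='011' vs A='11': no prefix
  D='10' vs F='00': no prefix
  D='10' vs B='010': no prefix
  D='10' vs E='011': no prefix
  D='10' vs A='11': no prefix
  A='11' vs F='00': no prefix
  A='11' vs B='010': no prefix
  A='11' vs E='011': no prefix
  A='11' vs D='10': no prefix
No violation found over all pairs.

YES -- this is a valid prefix code. No codeword is a prefix of any other codeword.


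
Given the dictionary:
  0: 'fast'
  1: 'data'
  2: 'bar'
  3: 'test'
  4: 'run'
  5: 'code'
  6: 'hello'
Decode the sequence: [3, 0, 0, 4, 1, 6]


Look up each index in the dictionary:
  3 -> 'test'
  0 -> 'fast'
  0 -> 'fast'
  4 -> 'run'
  1 -> 'data'
  6 -> 'hello'

Decoded: "test fast fast run data hello"


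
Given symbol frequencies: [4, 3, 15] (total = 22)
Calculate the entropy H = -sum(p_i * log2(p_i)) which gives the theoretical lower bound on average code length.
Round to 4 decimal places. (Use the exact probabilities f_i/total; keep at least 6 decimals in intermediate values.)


Per-symbol terms -p_i * log2(p_i) with p_i = f_i/22:
  p = 4/22 = 0.181818: log2(p) = -2.459432, -p*log2(p) = 0.447169
  p = 3/22 = 0.136364: log2(p) = -2.874469, -p*log2(p) = 0.391973
  p = 15/22 = 0.681818: log2(p) = -0.552541, -p*log2(p) = 0.376733
H = 0.447169 + 0.391973 + 0.376733 = 1.215875

H = 1.2159 bits/symbol
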